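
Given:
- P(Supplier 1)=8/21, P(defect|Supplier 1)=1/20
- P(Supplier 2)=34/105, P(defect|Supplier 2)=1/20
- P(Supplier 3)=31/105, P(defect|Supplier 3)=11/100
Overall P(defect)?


P(B) = Σ P(B|Aᵢ)×P(Aᵢ)
  1/20×8/21 = 2/105
  1/20×34/105 = 17/1050
  11/100×31/105 = 341/10500
Sum = 237/3500

P(defect) = 237/3500 ≈ 6.77%


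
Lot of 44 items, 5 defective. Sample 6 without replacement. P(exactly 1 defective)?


Hypergeometric: C(5,1)×C(39,5)/C(44,6)
= 5×575757/7059052 = 31635/77572

P(X=1) = 31635/77572 ≈ 40.78%


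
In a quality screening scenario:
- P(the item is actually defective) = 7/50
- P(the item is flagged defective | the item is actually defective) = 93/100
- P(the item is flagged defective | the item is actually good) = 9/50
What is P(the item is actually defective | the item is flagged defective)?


Using Bayes' theorem:
P(A|B) = P(B|A)·P(A) / P(B)

P(the item is flagged defective) = 93/100 × 7/50 + 9/50 × 43/50
= 651/5000 + 387/2500 = 57/200

P(the item is actually defective|the item is flagged defective) = (651/5000) / (57/200) = 217/475

P(the item is actually defective|the item is flagged defective) = 217/475 ≈ 45.68%


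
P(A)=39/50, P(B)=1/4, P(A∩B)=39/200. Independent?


P(A)×P(B) = 39/200
P(A∩B) = 39/200
Equal ✓ → Independent

Yes, independent


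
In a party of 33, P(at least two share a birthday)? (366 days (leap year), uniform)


P(all different) = Π(366-i)/366 for i=0..32
= 0.225976
P(match) = 1 - 0.225976 = 0.774024

P ≈ 0.7740 ≈ 77.40%


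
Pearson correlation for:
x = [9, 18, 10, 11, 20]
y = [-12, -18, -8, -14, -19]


n=5, Σx=68, Σy=-71, Σxy=-1046, Σx²=1026, Σy²=1089
r = (5×(-1046) - 68×(-71))/√((5×1026 - 68²)(5×1089 - (-71)²))
= -402/√(506×404) = -402/√204424 ≈ -402/452.1327 ≈ -0.8891

r ≈ -0.8891


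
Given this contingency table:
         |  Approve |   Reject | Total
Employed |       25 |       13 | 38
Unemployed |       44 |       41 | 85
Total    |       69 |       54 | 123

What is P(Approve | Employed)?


P(Approve | Employed) = 25/(25+13) = 25/38

P(Approve|Employed) = 25/38 ≈ 65.79%


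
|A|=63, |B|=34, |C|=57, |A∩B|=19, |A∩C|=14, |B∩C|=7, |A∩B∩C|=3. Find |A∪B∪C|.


|A∪B∪C| = 63+34+57-19-14-7+3 = 117

|A∪B∪C| = 117


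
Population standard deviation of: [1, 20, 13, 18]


Mean = 52/4 = 13
  (1-13)²=144
  (20-13)²=49
  (13-13)²=0
  (18-13)²=25
Σ(x-μ)² = 218
σ² = 218/4 = 109/2

σ = √(109/2) ≈ 7.3824


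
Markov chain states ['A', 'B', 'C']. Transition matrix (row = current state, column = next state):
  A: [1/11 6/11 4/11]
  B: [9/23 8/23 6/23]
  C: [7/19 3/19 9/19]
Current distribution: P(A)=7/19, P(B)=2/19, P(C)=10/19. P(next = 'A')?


P(next=A) = Σᵢ P(now=i)×P(i→A)
= 7/19×1/11 + 2/19×9/23 + 10/19×7/19
= 7/209 + 18/437 + 70/361 = 24531/91333

P = 24531/91333 ≈ 0.2686


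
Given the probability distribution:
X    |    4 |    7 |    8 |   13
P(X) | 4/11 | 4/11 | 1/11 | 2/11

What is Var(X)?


E[X] = 78/11
E[X²] = 662/11
Var(X) = E[X²] - (E[X])² = 662/11 - 6084/121 = 1198/121

Var(X) = 1198/121 ≈ 9.9008


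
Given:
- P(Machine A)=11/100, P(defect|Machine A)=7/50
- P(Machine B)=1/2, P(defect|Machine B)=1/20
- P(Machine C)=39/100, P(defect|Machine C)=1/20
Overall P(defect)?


P(B) = Σ P(B|Aᵢ)×P(Aᵢ)
  7/50×11/100 = 77/5000
  1/20×1/2 = 1/40
  1/20×39/100 = 39/2000
Sum = 599/10000

P(defect) = 599/10000 ≈ 5.99%


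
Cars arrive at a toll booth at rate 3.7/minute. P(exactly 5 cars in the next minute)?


Poisson(λ=3.7): P(X=5) = e^(-λ)×λ^k/k!
= e^(-3.7) × 3.7^5 / 5!
≈ 0.02472352647 × 693.43957 / 120 ≈ 0.142869

P(X=5) ≈ 0.142869 ≈ 14.29%


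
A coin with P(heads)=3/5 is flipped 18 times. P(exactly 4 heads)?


Binomial: P(X=4) = C(18,4)×p^4×(1-p)^14
= 3060 × 81/625 × 16384/6103515625 = 812187648/762939453125

P(X=4) = 812187648/762939453125 ≈ 0.11%


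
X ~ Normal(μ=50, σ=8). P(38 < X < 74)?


z₁=(38-50)/8=-1.5, z₂=(74-50)/8=3.0
P = Φ(3.0) - Φ(-1.5) = 0.998650 - 0.066807 = 0.931843 ≈ 0.9318

P(38 < X < 74) ≈ 0.9318


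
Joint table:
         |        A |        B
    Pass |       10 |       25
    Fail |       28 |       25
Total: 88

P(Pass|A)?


P(Pass|A) = 10/(10+28) = 10/38 = 5/19

P = 5/19 ≈ 26.32%


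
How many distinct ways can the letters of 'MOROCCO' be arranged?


Letters: 7, freq: {'M': 1, 'O': 3, 'R': 1, 'C': 2}
7!/(1!×3!×1!×2!) = 5040/12 = 420

420


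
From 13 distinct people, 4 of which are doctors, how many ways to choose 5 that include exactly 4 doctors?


Choose 4 of the 4 doctors and 1 of the other 9 people:
C(4,4)×C(9,1) = 1×9 = 9

9


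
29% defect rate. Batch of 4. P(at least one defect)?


P(all good) = (71/100)^4 = 25411681/100000000
P(≥1 defect) = 74588319/100000000

P = 74588319/100000000 ≈ 74.59%


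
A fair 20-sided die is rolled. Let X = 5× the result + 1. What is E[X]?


E[die] = (1+20)/2 = 21/2
E[X] = 5×21/2 + 1 = 107/2

E[X] = 107/2


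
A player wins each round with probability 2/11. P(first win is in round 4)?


Geometric: P(X=4) = (1-p)^(k-1)×p = (9/11)^3×2/11 = 1458/14641

P(X=4) = 1458/14641 ≈ 9.96%


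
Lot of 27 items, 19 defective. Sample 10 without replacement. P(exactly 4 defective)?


Hypergeometric: C(19,4)×C(8,6)/C(27,10)
= 3876×28/8436285 = 1904/148005

P(X=4) = 1904/148005 ≈ 1.29%


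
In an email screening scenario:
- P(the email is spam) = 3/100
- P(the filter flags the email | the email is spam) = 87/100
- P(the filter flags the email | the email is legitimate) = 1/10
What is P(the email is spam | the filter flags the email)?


Using Bayes' theorem:
P(A|B) = P(B|A)·P(A) / P(B)

P(the filter flags the email) = 87/100 × 3/100 + 1/10 × 97/100
= 261/10000 + 97/1000 = 1231/10000

P(the email is spam|the filter flags the email) = (261/10000) / (1231/10000) = 261/1231

P(the email is spam|the filter flags the email) = 261/1231 ≈ 21.20%


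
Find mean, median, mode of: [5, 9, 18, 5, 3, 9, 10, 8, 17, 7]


Sorted: [3, 5, 5, 7, 8, 9, 9, 10, 17, 18]
Mean = 91/10
Median = 17/2
Freq: {5: 2, 9: 2, 18: 1, 3: 1, 10: 1, 8: 1, 17: 1, 7: 1}
Mode: [5, 9]

Mean=91/10, Median=17/2, Mode=[5, 9]


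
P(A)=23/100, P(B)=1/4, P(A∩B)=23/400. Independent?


P(A)×P(B) = 23/400
P(A∩B) = 23/400
Equal ✓ → Independent

Yes, independent


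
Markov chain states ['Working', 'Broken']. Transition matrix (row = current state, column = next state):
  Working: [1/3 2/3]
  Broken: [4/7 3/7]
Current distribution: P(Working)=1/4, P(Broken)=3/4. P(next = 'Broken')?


P(next=Broken) = Σᵢ P(now=i)×P(i→Broken)
= 1/4×2/3 + 3/4×3/7
= 1/6 + 9/28 = 41/84

P = 41/84 ≈ 0.4881


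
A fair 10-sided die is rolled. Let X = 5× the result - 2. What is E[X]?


E[die] = (1+10)/2 = 11/2
E[X] = 5×11/2 - 2 = 51/2

E[X] = 51/2


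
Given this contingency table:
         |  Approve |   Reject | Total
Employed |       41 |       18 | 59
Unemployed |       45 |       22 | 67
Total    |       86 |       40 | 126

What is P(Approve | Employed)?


P(Approve | Employed) = 41/(41+18) = 41/59

P(Approve|Employed) = 41/59 ≈ 69.49%


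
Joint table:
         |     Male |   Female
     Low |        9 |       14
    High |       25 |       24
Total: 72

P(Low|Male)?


P(Low|Male) = 9/(9+25) = 9/34

P = 9/34 ≈ 26.47%


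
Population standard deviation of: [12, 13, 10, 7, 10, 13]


Mean = 65/6
  (12-65/6)²=49/36
  (13-65/6)²=169/36
  (10-65/6)²=25/36
  (7-65/6)²=529/36
  (10-65/6)²=25/36
  (13-65/6)²=169/36
Σ(x-μ)² = 161/6
σ² = (161/6)/6 = 161/36

σ = √(161/36) ≈ 2.1148


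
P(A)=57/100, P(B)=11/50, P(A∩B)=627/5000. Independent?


P(A)×P(B) = 627/5000
P(A∩B) = 627/5000
Equal ✓ → Independent

Yes, independent


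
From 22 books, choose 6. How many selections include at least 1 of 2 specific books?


Complement: C(22,6) - C(20,6) = 74613 - 38760 = 35853

35853


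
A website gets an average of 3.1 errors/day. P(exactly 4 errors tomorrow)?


Poisson(λ=3.1): P(X=4) = e^(-λ)×λ^k/k!
= e^(-3.1) × 3.1^4 / 4!
≈ 0.04504920239 × 92.3521 / 24 ≈ 0.173350

P(X=4) ≈ 0.173350 ≈ 17.33%


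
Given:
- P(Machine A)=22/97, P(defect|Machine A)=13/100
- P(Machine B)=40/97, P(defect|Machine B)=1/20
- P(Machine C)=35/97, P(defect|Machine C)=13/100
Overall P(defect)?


P(B) = Σ P(B|Aᵢ)×P(Aᵢ)
  13/100×22/97 = 143/4850
  1/20×40/97 = 2/97
  13/100×35/97 = 91/1940
Sum = 941/9700

P(defect) = 941/9700 ≈ 9.70%


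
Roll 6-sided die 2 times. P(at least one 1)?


P(no 1)^2 = (5/6)^2 = 25/36
P(≥1) = 1 - 25/36 = 11/36

P = 11/36 ≈ 30.56%


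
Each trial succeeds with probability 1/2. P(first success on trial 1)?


Geometric: P(X=1) = (1-p)^(k-1)×p = (1/2)^0×1/2 = 1/2

P(X=1) = 1/2 ≈ 50.00%


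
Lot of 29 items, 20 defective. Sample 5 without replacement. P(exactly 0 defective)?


Hypergeometric: C(20,0)×C(9,5)/C(29,5)
= 1×126/118755 = 2/1885

P(X=0) = 2/1885 ≈ 0.11%


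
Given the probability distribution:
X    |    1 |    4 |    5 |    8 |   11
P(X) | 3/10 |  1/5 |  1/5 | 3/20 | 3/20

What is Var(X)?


E[X] = 99/20
E[X²] = 145/4
Var(X) = E[X²] - (E[X])² = 145/4 - 9801/400 = 4699/400

Var(X) = 4699/400 ≈ 11.7475


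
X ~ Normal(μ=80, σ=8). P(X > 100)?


z = (100-80)/8 = 2.5
P(X > 100) = 1 - P(Z ≤ 2.5) = 1 - 0.9938 = 0.0062

P(X > 100) ≈ 0.0062


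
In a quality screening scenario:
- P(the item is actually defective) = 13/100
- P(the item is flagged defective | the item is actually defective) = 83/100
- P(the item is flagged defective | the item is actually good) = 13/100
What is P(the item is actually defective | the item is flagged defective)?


Using Bayes' theorem:
P(A|B) = P(B|A)·P(A) / P(B)

P(the item is flagged defective) = 83/100 × 13/100 + 13/100 × 87/100
= 1079/10000 + 1131/10000 = 221/1000

P(the item is actually defective|the item is flagged defective) = (1079/10000) / (221/1000) = 83/170

P(the item is actually defective|the item is flagged defective) = 83/170 ≈ 48.82%


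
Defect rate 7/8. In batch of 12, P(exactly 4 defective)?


Binomial: P(X=4) = C(12,4)×p^4×(1-p)^8
= 495 × 2401/4096 × 1/16777216 = 1188495/68719476736

P(X=4) = 1188495/68719476736 ≈ 0.00%


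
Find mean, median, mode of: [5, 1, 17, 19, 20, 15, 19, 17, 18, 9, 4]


Sorted: [1, 4, 5, 9, 15, 17, 17, 18, 19, 19, 20]
Mean = 144/11
Median = 17
Freq: {5: 1, 1: 1, 17: 2, 19: 2, 20: 1, 15: 1, 18: 1, 9: 1, 4: 1}
Mode: [17, 19]

Mean=144/11, Median=17, Mode=[17, 19]


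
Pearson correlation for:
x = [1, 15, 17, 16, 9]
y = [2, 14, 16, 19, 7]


n=5, Σx=58, Σy=58, Σxy=851, Σx²=852, Σy²=866
r = (5×851 - 58×58)/√((5×852 - 58²)(5×866 - 58²))
= 891/√(896×966) = 891/√865536 ≈ 891/930.3419 ≈ 0.9577

r ≈ 0.9577


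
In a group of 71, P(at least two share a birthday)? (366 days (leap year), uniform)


P(all different) = Π(366-i)/366 for i=0..70
= 0.000694
P(match) = 1 - 0.000694 = 0.999306

P ≈ 0.9993 ≈ 99.93%


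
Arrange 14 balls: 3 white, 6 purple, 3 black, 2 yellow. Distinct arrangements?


14!/(3!×6!×3!×2!) = 1681680

1681680


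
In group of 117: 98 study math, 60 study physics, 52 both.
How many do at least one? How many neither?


|A∪B| = 98+60-52 = 106
Neither = 117-106 = 11

At least one: 106; Neither: 11


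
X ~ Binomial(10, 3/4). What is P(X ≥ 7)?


P(X ≥ 7) = Σ P(X=i) for i=7..10
P(X=7) = 32805/131072
P(X=8) = 295245/1048576
P(X=9) = 98415/524288
P(X=10) = 59049/1048576
Sum = 203391/262144

P(X ≥ 7) = 203391/262144 ≈ 77.59%


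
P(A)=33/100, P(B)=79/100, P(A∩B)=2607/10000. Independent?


P(A)×P(B) = 2607/10000
P(A∩B) = 2607/10000
Equal ✓ → Independent

Yes, independent


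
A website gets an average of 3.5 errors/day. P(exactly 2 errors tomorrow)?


Poisson(λ=3.5): P(X=2) = e^(-λ)×λ^k/k!
= e^(-3.5) × 3.5^2 / 2!
≈ 0.03019738342 × 12.25 / 2 ≈ 0.184959

P(X=2) ≈ 0.184959 ≈ 18.50%


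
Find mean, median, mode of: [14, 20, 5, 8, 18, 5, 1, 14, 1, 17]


Sorted: [1, 1, 5, 5, 8, 14, 14, 17, 18, 20]
Mean = 103/10
Median = 11
Freq: {14: 2, 20: 1, 5: 2, 8: 1, 18: 1, 1: 2, 17: 1}
Mode: [1, 5, 14]

Mean=103/10, Median=11, Mode=[1, 5, 14]


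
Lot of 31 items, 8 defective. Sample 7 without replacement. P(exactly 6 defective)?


Hypergeometric: C(8,6)×C(23,1)/C(31,7)
= 28×23/2629575 = 644/2629575

P(X=6) = 644/2629575 ≈ 0.02%


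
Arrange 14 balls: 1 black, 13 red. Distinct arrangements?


14!/(1!×13!) = 14

14


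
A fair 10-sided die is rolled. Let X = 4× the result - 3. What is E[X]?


E[die] = (1+10)/2 = 11/2
E[X] = 4×11/2 - 3 = 19

E[X] = 19


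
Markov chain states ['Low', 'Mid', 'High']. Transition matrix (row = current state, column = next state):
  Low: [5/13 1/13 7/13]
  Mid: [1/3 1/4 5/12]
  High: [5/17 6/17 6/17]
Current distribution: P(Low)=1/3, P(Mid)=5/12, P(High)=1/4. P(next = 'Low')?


P(next=Low) = Σᵢ P(now=i)×P(i→Low)
= 1/3×5/13 + 5/12×1/3 + 1/4×5/17
= 5/39 + 5/36 + 5/68 = 1355/3978

P = 1355/3978 ≈ 0.3406


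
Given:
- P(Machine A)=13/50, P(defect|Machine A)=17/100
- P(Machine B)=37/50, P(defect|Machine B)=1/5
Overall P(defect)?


P(B) = Σ P(B|Aᵢ)×P(Aᵢ)
  17/100×13/50 = 221/5000
  1/5×37/50 = 37/250
Sum = 961/5000

P(defect) = 961/5000 ≈ 19.22%


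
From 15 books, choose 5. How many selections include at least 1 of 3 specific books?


Complement: C(15,5) - C(12,5) = 3003 - 792 = 2211

2211


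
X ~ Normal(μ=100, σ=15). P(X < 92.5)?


z = (92.5-100)/15 = -0.5
P(Z < -0.5) = 0.3085

P(X < 92.5) ≈ 0.3085


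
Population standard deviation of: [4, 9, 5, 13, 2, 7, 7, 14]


Mean = 61/8
  (4-61/8)²=841/64
  (9-61/8)²=121/64
  (5-61/8)²=441/64
  (13-61/8)²=1849/64
  (2-61/8)²=2025/64
  (7-61/8)²=25/64
  (7-61/8)²=25/64
  (14-61/8)²=2601/64
Σ(x-μ)² = 991/8
σ² = (991/8)/8 = 991/64

σ = √(991/64) ≈ 3.9350


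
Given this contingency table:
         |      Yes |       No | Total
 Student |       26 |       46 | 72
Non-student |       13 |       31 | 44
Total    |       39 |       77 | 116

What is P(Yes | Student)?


P(Yes | Student) = 26/(26+46) = 26/72 = 13/36

P(Yes|Student) = 13/36 ≈ 36.11%


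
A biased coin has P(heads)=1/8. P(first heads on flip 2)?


Geometric: P(X=2) = (1-p)^(k-1)×p = (7/8)^1×1/8 = 7/64

P(X=2) = 7/64 ≈ 10.94%


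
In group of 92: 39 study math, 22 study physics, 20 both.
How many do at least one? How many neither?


|A∪B| = 39+22-20 = 41
Neither = 92-41 = 51

At least one: 41; Neither: 51


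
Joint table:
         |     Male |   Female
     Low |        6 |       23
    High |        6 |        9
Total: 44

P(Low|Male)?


P(Low|Male) = 6/(6+6) = 6/12 = 1/2

P = 1/2 ≈ 50.00%


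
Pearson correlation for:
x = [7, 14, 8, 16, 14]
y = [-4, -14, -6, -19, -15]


n=5, Σx=59, Σy=-58, Σxy=-786, Σx²=761, Σy²=834
r = (5×(-786) - 59×(-58))/√((5×761 - 59²)(5×834 - (-58)²))
= -508/√(324×806) = -508/√261144 ≈ -508/511.0225 ≈ -0.9941

r ≈ -0.9941


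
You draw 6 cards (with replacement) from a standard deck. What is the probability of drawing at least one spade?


P(not a spade) = 39/52 = 3/4
P(none in 6 draws) = (3/4)^6 = 729/4096
P(≥1 spade) = 1 - 729/4096 = 3367/4096

P = 3367/4096 ≈ 82.20%


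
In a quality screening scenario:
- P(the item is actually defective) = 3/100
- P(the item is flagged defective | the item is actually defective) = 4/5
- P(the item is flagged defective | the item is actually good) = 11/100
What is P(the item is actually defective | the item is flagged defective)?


Using Bayes' theorem:
P(A|B) = P(B|A)·P(A) / P(B)

P(the item is flagged defective) = 4/5 × 3/100 + 11/100 × 97/100
= 3/125 + 1067/10000 = 1307/10000

P(the item is actually defective|the item is flagged defective) = (3/125) / (1307/10000) = 240/1307

P(the item is actually defective|the item is flagged defective) = 240/1307 ≈ 18.36%


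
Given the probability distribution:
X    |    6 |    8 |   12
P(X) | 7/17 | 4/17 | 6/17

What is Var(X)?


E[X] = 146/17
E[X²] = 1372/17
Var(X) = E[X²] - (E[X])² = 1372/17 - 21316/289 = 2008/289

Var(X) = 2008/289 ≈ 6.9481


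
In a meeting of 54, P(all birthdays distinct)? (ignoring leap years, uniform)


P(all different) = Π(365-i)/365 for i=0..53
= (365/365)×(364/365)×...×(312/365)
= 0.016123

P ≈ 0.0161 ≈ 1.61%


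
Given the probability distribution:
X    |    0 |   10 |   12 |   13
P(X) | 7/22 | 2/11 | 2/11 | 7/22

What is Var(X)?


E[X] = 179/22
E[X²] = 2159/22
Var(X) = E[X²] - (E[X])² = 2159/22 - 32041/484 = 15457/484

Var(X) = 15457/484 ≈ 31.9360


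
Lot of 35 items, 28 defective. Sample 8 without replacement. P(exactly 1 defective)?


Hypergeometric: C(28,1)×C(7,7)/C(35,8)
= 28×1/23535820 = 1/840565

P(X=1) = 1/840565 ≈ 0.00%


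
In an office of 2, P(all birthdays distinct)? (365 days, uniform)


P(all different) = Π(365-i)/365 for i=0..1
= (365/365)×(364/365)×...×(364/365)
= 0.997260

P ≈ 0.9973 ≈ 99.73%


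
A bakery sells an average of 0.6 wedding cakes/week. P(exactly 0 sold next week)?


Poisson(λ=0.6): P(X=0) = e^(-λ)×λ^k/k!
= e^(-0.6) × 0.6^0 / 0!
≈ 0.5488116361 × 1 / 1 ≈ 0.548812

P(X=0) ≈ 0.548812 ≈ 54.88%


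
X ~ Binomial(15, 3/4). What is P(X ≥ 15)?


P(X ≥ 15) = Σ P(X=i) for i=15..15
P(X=15) = 14348907/1073741824
Sum = 14348907/1073741824

P(X ≥ 15) = 14348907/1073741824 ≈ 1.34%


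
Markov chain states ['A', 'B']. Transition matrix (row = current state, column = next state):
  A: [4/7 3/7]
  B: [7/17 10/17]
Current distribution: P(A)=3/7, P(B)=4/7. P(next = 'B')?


P(next=B) = Σᵢ P(now=i)×P(i→B)
= 3/7×3/7 + 4/7×10/17
= 9/49 + 40/119 = 433/833

P = 433/833 ≈ 0.5198


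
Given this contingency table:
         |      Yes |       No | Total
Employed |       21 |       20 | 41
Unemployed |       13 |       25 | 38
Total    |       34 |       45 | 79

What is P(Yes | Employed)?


P(Yes | Employed) = 21/(21+20) = 21/41

P(Yes|Employed) = 21/41 ≈ 51.22%


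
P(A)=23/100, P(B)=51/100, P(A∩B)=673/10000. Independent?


P(A)×P(B) = 1173/10000
P(A∩B) = 673/10000
Not equal → NOT independent

No, not independent


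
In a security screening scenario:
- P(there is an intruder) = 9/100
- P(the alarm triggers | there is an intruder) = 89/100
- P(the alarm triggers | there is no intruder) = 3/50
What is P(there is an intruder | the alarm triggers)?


Using Bayes' theorem:
P(A|B) = P(B|A)·P(A) / P(B)

P(the alarm triggers) = 89/100 × 9/100 + 3/50 × 91/100
= 801/10000 + 273/5000 = 1347/10000

P(there is an intruder|the alarm triggers) = (801/10000) / (1347/10000) = 267/449

P(there is an intruder|the alarm triggers) = 267/449 ≈ 59.47%


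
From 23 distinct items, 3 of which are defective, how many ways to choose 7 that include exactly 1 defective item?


Choose 1 of the 3 defective items and 6 of the other 20 items:
C(3,1)×C(20,6) = 3×38760 = 116280

116280


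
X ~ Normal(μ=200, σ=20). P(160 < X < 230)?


z₁=(160-200)/20=-2.0, z₂=(230-200)/20=1.5
P = Φ(1.5) - Φ(-2.0) = 0.933193 - 0.022750 = 0.910443 ≈ 0.9104

P(160 < X < 230) ≈ 0.9104


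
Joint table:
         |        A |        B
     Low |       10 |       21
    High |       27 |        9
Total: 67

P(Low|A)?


P(Low|A) = 10/(10+27) = 10/37

P = 10/37 ≈ 27.03%


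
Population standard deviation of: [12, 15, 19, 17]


Mean = 63/4
  (12-63/4)²=225/16
  (15-63/4)²=9/16
  (19-63/4)²=169/16
  (17-63/4)²=25/16
Σ(x-μ)² = 107/4
σ² = (107/4)/4 = 107/16

σ = √(107/16) ≈ 2.5860


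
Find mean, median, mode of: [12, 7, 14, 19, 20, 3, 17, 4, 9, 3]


Sorted: [3, 3, 4, 7, 9, 12, 14, 17, 19, 20]
Mean = 108/10 = 54/5
Median = 21/2
Freq: {12: 1, 7: 1, 14: 1, 19: 1, 20: 1, 3: 2, 17: 1, 4: 1, 9: 1}
Mode: [3]

Mean=54/5, Median=21/2, Mode=3


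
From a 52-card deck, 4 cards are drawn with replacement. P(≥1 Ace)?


P(not a Ace) = 48/52 = 12/13
P(none in 4 draws) = (12/13)^4 = 20736/28561
P(≥1 Ace) = 1 - 20736/28561 = 7825/28561

P = 7825/28561 ≈ 27.40%


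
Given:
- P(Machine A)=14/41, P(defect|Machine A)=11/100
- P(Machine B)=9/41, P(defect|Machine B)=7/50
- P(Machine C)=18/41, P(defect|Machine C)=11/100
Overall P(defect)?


P(B) = Σ P(B|Aᵢ)×P(Aᵢ)
  11/100×14/41 = 77/2050
  7/50×9/41 = 63/2050
  11/100×18/41 = 99/2050
Sum = 239/2050

P(defect) = 239/2050 ≈ 11.66%


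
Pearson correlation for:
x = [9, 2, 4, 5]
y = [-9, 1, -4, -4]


n=4, Σx=20, Σy=-16, Σxy=-115, Σx²=126, Σy²=114
r = (4×(-115) - 20×(-16))/√((4×126 - 20²)(4×114 - (-16)²))
= -140/√(104×200) = -140/√20800 ≈ -140/144.2221 ≈ -0.9707

r ≈ -0.9707


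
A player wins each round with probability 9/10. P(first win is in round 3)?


Geometric: P(X=3) = (1-p)^(k-1)×p = (1/10)^2×9/10 = 9/1000

P(X=3) = 9/1000 ≈ 0.90%


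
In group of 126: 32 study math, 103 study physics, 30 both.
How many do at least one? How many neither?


|A∪B| = 32+103-30 = 105
Neither = 126-105 = 21

At least one: 105; Neither: 21


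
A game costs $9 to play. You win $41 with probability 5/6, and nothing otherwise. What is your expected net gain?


E[gain] = (41-9)×5/6 + (-9)×1/6
= 80/3 - 3/2 = 151/6

Expected net gain = $151/6 ≈ $25.17


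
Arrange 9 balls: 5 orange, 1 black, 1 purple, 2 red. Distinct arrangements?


9!/(5!×1!×1!×2!) = 1512

1512


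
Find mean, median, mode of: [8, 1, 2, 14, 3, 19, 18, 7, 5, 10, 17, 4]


Sorted: [1, 2, 3, 4, 5, 7, 8, 10, 14, 17, 18, 19]
Mean = 108/12 = 9
Median = 15/2
Freq: {8: 1, 1: 1, 2: 1, 14: 1, 3: 1, 19: 1, 18: 1, 7: 1, 5: 1, 10: 1, 17: 1, 4: 1}
Mode: No mode

Mean=9, Median=15/2, Mode=No mode


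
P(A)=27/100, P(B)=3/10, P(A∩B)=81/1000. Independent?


P(A)×P(B) = 81/1000
P(A∩B) = 81/1000
Equal ✓ → Independent

Yes, independent


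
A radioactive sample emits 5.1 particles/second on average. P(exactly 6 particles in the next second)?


Poisson(λ=5.1): P(X=6) = e^(-λ)×λ^k/k!
= e^(-5.1) × 5.1^6 / 6!
≈ 0.006096746566 × 17596.287801 / 720 ≈ 0.149000

P(X=6) ≈ 0.149000 ≈ 14.90%


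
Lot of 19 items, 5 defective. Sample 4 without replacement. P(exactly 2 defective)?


Hypergeometric: C(5,2)×C(14,2)/C(19,4)
= 10×91/3876 = 455/1938

P(X=2) = 455/1938 ≈ 23.48%


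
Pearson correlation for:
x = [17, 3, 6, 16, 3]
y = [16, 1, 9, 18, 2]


n=5, Σx=45, Σy=46, Σxy=623, Σx²=599, Σy²=666
r = (5×623 - 45×46)/√((5×599 - 45²)(5×666 - 46²))
= 1045/√(970×1214) = 1045/√1177580 ≈ 1045/1085.1636 ≈ 0.9630

r ≈ 0.9630


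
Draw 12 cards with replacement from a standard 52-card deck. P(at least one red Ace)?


P(not a red Ace) = 50/52 = 25/26
P(none in 12 draws) = (25/26)^12 = 59604644775390625/95428956661682176
P(≥1 red Ace) = 1 - 59604644775390625/95428956661682176 = 35824311886291551/95428956661682176

P = 35824311886291551/95428956661682176 ≈ 37.54%


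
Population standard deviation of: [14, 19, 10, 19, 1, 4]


Mean = 67/6
  (14-67/6)²=289/36
  (19-67/6)²=2209/36
  (10-67/6)²=49/36
  (19-67/6)²=2209/36
  (1-67/6)²=3721/36
  (4-67/6)²=1849/36
Σ(x-μ)² = 1721/6
σ² = (1721/6)/6 = 1721/36

σ = √(1721/36) ≈ 6.9142


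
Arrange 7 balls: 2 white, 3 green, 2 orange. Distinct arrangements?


7!/(2!×3!×2!) = 210

210


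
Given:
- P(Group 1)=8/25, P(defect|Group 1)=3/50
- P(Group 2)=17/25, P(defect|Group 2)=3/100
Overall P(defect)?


P(B) = Σ P(B|Aᵢ)×P(Aᵢ)
  3/50×8/25 = 12/625
  3/100×17/25 = 51/2500
Sum = 99/2500

P(defect) = 99/2500 ≈ 3.96%


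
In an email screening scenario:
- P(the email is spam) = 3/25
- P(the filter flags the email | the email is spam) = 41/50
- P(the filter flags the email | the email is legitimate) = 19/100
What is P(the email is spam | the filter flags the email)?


Using Bayes' theorem:
P(A|B) = P(B|A)·P(A) / P(B)

P(the filter flags the email) = 41/50 × 3/25 + 19/100 × 22/25
= 123/1250 + 209/1250 = 166/625

P(the email is spam|the filter flags the email) = (123/1250) / (166/625) = 123/332

P(the email is spam|the filter flags the email) = 123/332 ≈ 37.05%


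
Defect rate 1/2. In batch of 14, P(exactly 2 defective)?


Binomial: P(X=2) = C(14,2)×p^2×(1-p)^12
= 91 × 1/4 × 1/4096 = 91/16384

P(X=2) = 91/16384 ≈ 0.56%


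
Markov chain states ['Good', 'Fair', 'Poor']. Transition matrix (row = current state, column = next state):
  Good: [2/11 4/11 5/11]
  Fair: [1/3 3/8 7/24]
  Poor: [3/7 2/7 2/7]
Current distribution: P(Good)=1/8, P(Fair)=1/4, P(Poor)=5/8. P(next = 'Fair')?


P(next=Fair) = Σᵢ P(now=i)×P(i→Fair)
= 1/8×4/11 + 1/4×3/8 + 5/8×2/7
= 1/22 + 3/32 + 5/28 = 783/2464

P = 783/2464 ≈ 0.3178


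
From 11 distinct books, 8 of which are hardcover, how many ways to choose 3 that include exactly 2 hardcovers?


Choose 2 of the 8 hardcovers and 1 of the other 3 books:
C(8,2)×C(3,1) = 28×3 = 84

84


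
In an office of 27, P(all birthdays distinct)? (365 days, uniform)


P(all different) = Π(365-i)/365 for i=0..26
= (365/365)×(364/365)×...×(339/365)
= 0.373141

P ≈ 0.3731 ≈ 37.31%


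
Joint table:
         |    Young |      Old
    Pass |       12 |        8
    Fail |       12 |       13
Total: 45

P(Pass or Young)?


P(Pass∨Young) = P(Pass) + P(Young) - P(Pass∧Young)
= (20 + 24 - 12)/45 = 32/45

P = 32/45 ≈ 71.11%


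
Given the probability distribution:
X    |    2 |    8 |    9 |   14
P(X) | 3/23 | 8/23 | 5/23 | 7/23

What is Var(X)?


E[X] = 213/23
E[X²] = 2301/23
Var(X) = E[X²] - (E[X])² = 2301/23 - 45369/529 = 7554/529

Var(X) = 7554/529 ≈ 14.2798


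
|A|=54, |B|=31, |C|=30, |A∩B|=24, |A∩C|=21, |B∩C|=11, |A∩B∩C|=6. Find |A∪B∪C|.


|A∪B∪C| = 54+31+30-24-21-11+6 = 65

|A∪B∪C| = 65


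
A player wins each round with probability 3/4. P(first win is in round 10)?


Geometric: P(X=10) = (1-p)^(k-1)×p = (1/4)^9×3/4 = 3/1048576

P(X=10) = 3/1048576 ≈ 0.00%


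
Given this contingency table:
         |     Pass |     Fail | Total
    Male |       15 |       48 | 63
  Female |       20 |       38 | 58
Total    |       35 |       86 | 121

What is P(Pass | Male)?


P(Pass | Male) = 15/(15+48) = 15/63 = 5/21

P(Pass|Male) = 5/21 ≈ 23.81%


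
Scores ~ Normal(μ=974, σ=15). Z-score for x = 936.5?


z = (x - μ)/σ = (936.5 - 974)/15 = -2.5

z = -2.5


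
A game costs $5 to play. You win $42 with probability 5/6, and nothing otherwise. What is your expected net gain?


E[gain] = (42-5)×5/6 + (-5)×1/6
= 185/6 - 5/6 = 30

Expected net gain = $30 ≈ $30.00


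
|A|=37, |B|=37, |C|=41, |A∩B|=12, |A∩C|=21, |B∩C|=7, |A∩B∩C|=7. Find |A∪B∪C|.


|A∪B∪C| = 37+37+41-12-21-7+7 = 82

|A∪B∪C| = 82


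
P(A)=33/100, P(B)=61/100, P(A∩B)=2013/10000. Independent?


P(A)×P(B) = 2013/10000
P(A∩B) = 2013/10000
Equal ✓ → Independent

Yes, independent


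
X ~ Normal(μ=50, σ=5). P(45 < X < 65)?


z₁=(45-50)/5=-1.0, z₂=(65-50)/5=3.0
P = Φ(3.0) - Φ(-1.0) = 0.998650 - 0.158655 = 0.839995 ≈ 0.8400

P(45 < X < 65) ≈ 0.8400


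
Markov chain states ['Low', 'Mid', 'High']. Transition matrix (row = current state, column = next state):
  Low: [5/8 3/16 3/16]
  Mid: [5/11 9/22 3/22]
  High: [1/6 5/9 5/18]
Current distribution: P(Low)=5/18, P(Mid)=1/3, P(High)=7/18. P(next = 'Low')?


P(next=Low) = Σᵢ P(now=i)×P(i→Low)
= 5/18×5/8 + 1/3×5/11 + 7/18×1/6
= 25/144 + 5/33 + 7/108 = 1853/4752

P = 1853/4752 ≈ 0.3899


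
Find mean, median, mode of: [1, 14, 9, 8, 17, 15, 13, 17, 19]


Sorted: [1, 8, 9, 13, 14, 15, 17, 17, 19]
Mean = 113/9
Median = 14
Freq: {1: 1, 14: 1, 9: 1, 8: 1, 17: 2, 15: 1, 13: 1, 19: 1}
Mode: [17]

Mean=113/9, Median=14, Mode=17


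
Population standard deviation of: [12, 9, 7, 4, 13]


Mean = 45/5 = 9
  (12-9)²=9
  (9-9)²=0
  (7-9)²=4
  (4-9)²=25
  (13-9)²=16
Σ(x-μ)² = 54
σ² = 54/5

σ = √(54/5) ≈ 3.2863


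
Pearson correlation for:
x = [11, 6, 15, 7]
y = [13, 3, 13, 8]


n=4, Σx=39, Σy=37, Σxy=412, Σx²=431, Σy²=411
r = (4×412 - 39×37)/√((4×431 - 39²)(4×411 - 37²))
= 205/√(203×275) = 205/√55825 ≈ 205/236.2731 ≈ 0.8676

r ≈ 0.8676


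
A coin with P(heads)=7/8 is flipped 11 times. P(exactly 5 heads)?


Binomial: P(X=5) = C(11,5)×p^5×(1-p)^6
= 462 × 16807/32768 × 1/262144 = 3882417/4294967296

P(X=5) = 3882417/4294967296 ≈ 0.09%


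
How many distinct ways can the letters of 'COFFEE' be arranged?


Letters: 6, freq: {'C': 1, 'O': 1, 'F': 2, 'E': 2}
6!/(1!×1!×2!×2!) = 720/4 = 180

180


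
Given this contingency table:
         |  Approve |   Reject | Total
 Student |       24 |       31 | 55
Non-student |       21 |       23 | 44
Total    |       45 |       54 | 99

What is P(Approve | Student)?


P(Approve | Student) = 24/(24+31) = 24/55

P(Approve|Student) = 24/55 ≈ 43.64%


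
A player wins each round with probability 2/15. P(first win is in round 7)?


Geometric: P(X=7) = (1-p)^(k-1)×p = (13/15)^6×2/15 = 9653618/170859375

P(X=7) = 9653618/170859375 ≈ 5.65%


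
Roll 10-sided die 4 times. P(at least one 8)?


P(no 8)^4 = (9/10)^4 = 6561/10000
P(≥1) = 1 - 6561/10000 = 3439/10000

P = 3439/10000 ≈ 34.39%


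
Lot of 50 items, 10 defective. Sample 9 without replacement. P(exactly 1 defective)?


Hypergeometric: C(10,1)×C(40,8)/C(50,9)
= 10×76904685/2505433700 = 1398267/4555334

P(X=1) = 1398267/4555334 ≈ 30.70%


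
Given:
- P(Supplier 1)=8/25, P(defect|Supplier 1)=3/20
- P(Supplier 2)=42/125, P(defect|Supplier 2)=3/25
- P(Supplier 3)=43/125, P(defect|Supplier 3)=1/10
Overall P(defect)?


P(B) = Σ P(B|Aᵢ)×P(Aᵢ)
  3/20×8/25 = 6/125
  3/25×42/125 = 126/3125
  1/10×43/125 = 43/1250
Sum = 767/6250

P(defect) = 767/6250 ≈ 12.27%


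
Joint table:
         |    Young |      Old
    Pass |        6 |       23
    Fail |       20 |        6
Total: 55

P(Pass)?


P(Pass) = (6+23)/55 = 29/55

P(Pass) = 29/55 ≈ 52.73%


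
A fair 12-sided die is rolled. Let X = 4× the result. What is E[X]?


E[die] = (1+12)/2 = 13/2
E[X] = 4 × 13/2 = 26

E[X] = 26


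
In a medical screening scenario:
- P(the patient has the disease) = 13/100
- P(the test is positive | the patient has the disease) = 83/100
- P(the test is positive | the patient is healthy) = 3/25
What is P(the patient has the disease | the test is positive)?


Using Bayes' theorem:
P(A|B) = P(B|A)·P(A) / P(B)

P(the test is positive) = 83/100 × 13/100 + 3/25 × 87/100
= 1079/10000 + 261/2500 = 2123/10000

P(the patient has the disease|the test is positive) = (1079/10000) / (2123/10000) = 1079/2123

P(the patient has the disease|the test is positive) = 1079/2123 ≈ 50.82%


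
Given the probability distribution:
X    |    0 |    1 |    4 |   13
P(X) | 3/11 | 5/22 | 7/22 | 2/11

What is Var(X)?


E[X] = 85/22
E[X²] = 793/22
Var(X) = E[X²] - (E[X])² = 793/22 - 7225/484 = 10221/484

Var(X) = 10221/484 ≈ 21.1178


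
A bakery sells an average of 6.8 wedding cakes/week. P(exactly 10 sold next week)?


Poisson(λ=6.8): P(X=10) = e^(-λ)×λ^k/k!
= e^(-6.8) × 6.8^10 / 10!
≈ 0.001113775148 × 211392282.016 / 3628800 ≈ 0.064882

P(X=10) ≈ 0.064882 ≈ 6.49%


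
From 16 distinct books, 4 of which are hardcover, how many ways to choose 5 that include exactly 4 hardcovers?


Choose 4 of the 4 hardcovers and 1 of the other 12 books:
C(4,4)×C(12,1) = 1×12 = 12

12


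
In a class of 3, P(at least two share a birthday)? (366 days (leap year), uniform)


P(all different) = Π(366-i)/366 for i=0..2
= 0.991818
P(match) = 1 - 0.991818 = 0.008182

P ≈ 0.0082 ≈ 0.82%


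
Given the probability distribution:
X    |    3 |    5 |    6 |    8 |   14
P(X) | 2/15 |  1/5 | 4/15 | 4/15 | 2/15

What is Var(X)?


E[X] = 7
E[X²] = 59
Var(X) = E[X²] - (E[X])² = 59 - 49 = 10

Var(X) = 10 ≈ 10.0000


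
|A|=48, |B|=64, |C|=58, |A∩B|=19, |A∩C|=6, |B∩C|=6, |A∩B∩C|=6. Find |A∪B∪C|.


|A∪B∪C| = 48+64+58-19-6-6+6 = 145

|A∪B∪C| = 145


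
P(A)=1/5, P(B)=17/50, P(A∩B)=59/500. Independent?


P(A)×P(B) = 17/250
P(A∩B) = 59/500
Not equal → NOT independent

No, not independent


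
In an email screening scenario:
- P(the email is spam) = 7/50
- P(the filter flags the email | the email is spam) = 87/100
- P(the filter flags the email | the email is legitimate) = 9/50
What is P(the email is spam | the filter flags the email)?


Using Bayes' theorem:
P(A|B) = P(B|A)·P(A) / P(B)

P(the filter flags the email) = 87/100 × 7/50 + 9/50 × 43/50
= 609/5000 + 387/2500 = 1383/5000

P(the email is spam|the filter flags the email) = (609/5000) / (1383/5000) = 203/461

P(the email is spam|the filter flags the email) = 203/461 ≈ 44.03%


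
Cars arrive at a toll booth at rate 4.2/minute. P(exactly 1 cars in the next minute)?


Poisson(λ=4.2): P(X=1) = e^(-λ)×λ^k/k!
= e^(-4.2) × 4.2^1 / 1!
≈ 0.01499557682 × 4.2 / 1 ≈ 0.062981

P(X=1) ≈ 0.062981 ≈ 6.30%


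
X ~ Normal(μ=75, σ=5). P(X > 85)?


z = (85-75)/5 = 2.0
P(X > 85) = 1 - P(Z ≤ 2.0) = 1 - 0.9772 = 0.0228

P(X > 85) ≈ 0.0228


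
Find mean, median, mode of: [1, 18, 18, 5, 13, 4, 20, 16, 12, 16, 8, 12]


Sorted: [1, 4, 5, 8, 12, 12, 13, 16, 16, 18, 18, 20]
Mean = 143/12
Median = 25/2
Freq: {1: 1, 18: 2, 5: 1, 13: 1, 4: 1, 20: 1, 16: 2, 12: 2, 8: 1}
Mode: [12, 16, 18]

Mean=143/12, Median=25/2, Mode=[12, 16, 18]


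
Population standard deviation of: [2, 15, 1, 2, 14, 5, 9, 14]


Mean = 62/8 = 31/4
  (2-31/4)²=529/16
  (15-31/4)²=841/16
  (1-31/4)²=729/16
  (2-31/4)²=529/16
  (14-31/4)²=625/16
  (5-31/4)²=121/16
  (9-31/4)²=25/16
  (14-31/4)²=625/16
Σ(x-μ)² = 503/2
σ² = (503/2)/8 = 503/16

σ = √(503/16) ≈ 5.6069


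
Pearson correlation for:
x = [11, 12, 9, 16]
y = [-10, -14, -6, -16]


n=4, Σx=48, Σy=-46, Σxy=-588, Σx²=602, Σy²=588
r = (4×(-588) - 48×(-46))/√((4×602 - 48²)(4×588 - (-46)²))
= -144/√(104×236) = -144/√24544 ≈ -144/156.6652 ≈ -0.9192

r ≈ -0.9192


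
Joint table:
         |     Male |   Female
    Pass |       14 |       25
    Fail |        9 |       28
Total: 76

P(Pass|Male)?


P(Pass|Male) = 14/(14+9) = 14/23

P = 14/23 ≈ 60.87%


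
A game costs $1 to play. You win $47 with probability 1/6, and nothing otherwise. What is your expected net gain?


E[gain] = (47-1)×1/6 + (-1)×5/6
= 23/3 - 5/6 = 41/6

Expected net gain = $41/6 ≈ $6.83


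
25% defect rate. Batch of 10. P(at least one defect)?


P(all good) = (3/4)^10 = 59049/1048576
P(≥1 defect) = 989527/1048576

P = 989527/1048576 ≈ 94.37%


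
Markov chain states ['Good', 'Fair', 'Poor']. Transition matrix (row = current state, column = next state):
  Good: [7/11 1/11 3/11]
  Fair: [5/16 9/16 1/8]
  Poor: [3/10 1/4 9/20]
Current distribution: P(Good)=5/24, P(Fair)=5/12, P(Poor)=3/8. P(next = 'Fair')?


P(next=Fair) = Σᵢ P(now=i)×P(i→Fair)
= 5/24×1/11 + 5/12×9/16 + 3/8×1/4
= 5/264 + 15/64 + 3/32 = 733/2112

P = 733/2112 ≈ 0.3471


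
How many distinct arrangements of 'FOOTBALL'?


Letters: 8, freq: {'F': 1, 'O': 2, 'T': 1, 'B': 1, 'A': 1, 'L': 2}
8!/(1!×2!×1!×1!×1!×2!) = 40320/4 = 10080

10080


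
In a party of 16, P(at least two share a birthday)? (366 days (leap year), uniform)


P(all different) = Π(366-i)/366 for i=0..15
= 0.717059
P(match) = 1 - 0.717059 = 0.282941

P ≈ 0.2829 ≈ 28.29%


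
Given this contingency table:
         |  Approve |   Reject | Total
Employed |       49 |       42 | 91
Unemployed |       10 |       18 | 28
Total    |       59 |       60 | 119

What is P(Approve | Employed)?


P(Approve | Employed) = 49/(49+42) = 49/91 = 7/13

P(Approve|Employed) = 7/13 ≈ 53.85%


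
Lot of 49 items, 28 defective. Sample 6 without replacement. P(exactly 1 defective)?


Hypergeometric: C(28,1)×C(21,5)/C(49,6)
= 28×20349/13983816 = 969/23782

P(X=1) = 969/23782 ≈ 4.07%


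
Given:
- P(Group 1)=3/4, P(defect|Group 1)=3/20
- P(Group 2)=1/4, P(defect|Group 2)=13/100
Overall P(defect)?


P(B) = Σ P(B|Aᵢ)×P(Aᵢ)
  3/20×3/4 = 9/80
  13/100×1/4 = 13/400
Sum = 29/200

P(defect) = 29/200 ≈ 14.50%


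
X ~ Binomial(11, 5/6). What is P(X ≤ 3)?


P(X ≤ 3) = Σ P(X=i) for i=0..3
P(X=0) = 1/362797056
P(X=1) = 55/362797056
P(X=2) = 1375/362797056
P(X=3) = 6875/120932352
Sum = 919/15116544

P(X ≤ 3) = 919/15116544 ≈ 0.01%


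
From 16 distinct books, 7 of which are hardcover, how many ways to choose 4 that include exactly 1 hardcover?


Choose 1 of the 7 hardcovers and 3 of the other 9 books:
C(7,1)×C(9,3) = 7×84 = 588

588


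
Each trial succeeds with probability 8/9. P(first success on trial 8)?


Geometric: P(X=8) = (1-p)^(k-1)×p = (1/9)^7×8/9 = 8/43046721

P(X=8) = 8/43046721 ≈ 0.00%


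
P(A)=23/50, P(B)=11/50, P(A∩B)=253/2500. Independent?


P(A)×P(B) = 253/2500
P(A∩B) = 253/2500
Equal ✓ → Independent

Yes, independent


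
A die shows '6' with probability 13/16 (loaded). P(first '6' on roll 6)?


Geometric: P(X=6) = (1-p)^(k-1)×p = (3/16)^5×13/16 = 3159/16777216

P(X=6) = 3159/16777216 ≈ 0.02%


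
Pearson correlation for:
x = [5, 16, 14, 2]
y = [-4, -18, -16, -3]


n=4, Σx=37, Σy=-41, Σxy=-538, Σx²=481, Σy²=605
r = (4×(-538) - 37×(-41))/√((4×481 - 37²)(4×605 - (-41)²))
= -635/√(555×739) = -635/√410145 ≈ -635/640.4256 ≈ -0.9915

r ≈ -0.9915


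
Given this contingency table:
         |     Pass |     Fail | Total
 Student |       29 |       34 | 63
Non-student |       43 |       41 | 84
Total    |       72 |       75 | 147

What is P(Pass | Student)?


P(Pass | Student) = 29/(29+34) = 29/63

P(Pass|Student) = 29/63 ≈ 46.03%


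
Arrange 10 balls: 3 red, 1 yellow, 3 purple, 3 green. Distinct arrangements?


10!/(3!×1!×3!×3!) = 16800

16800


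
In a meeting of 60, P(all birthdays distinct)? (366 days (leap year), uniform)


P(all different) = Π(366-i)/366 for i=0..59
= (366/366)×(365/366)×...×(307/366)
= 0.005966

P ≈ 0.0060 ≈ 0.60%


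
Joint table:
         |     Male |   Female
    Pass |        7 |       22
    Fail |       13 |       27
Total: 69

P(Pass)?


P(Pass) = (7+22)/69 = 29/69

P(Pass) = 29/69 ≈ 42.03%


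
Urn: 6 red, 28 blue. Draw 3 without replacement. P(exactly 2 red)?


Hypergeometric: C(6,2)×C(28,1)/C(34,3)
= 15×28/5984 = 105/1496

P(X=2) = 105/1496 ≈ 7.02%


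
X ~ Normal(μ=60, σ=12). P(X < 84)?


z = (84-60)/12 = 2.0
P(Z < 2.0) = 0.9772

P(X < 84) ≈ 0.9772


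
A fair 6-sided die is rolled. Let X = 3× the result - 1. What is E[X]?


E[die] = (1+6)/2 = 7/2
E[X] = 3×7/2 - 1 = 19/2

E[X] = 19/2


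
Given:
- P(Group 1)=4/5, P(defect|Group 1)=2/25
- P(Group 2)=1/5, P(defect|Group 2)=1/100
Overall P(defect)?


P(B) = Σ P(B|Aᵢ)×P(Aᵢ)
  2/25×4/5 = 8/125
  1/100×1/5 = 1/500
Sum = 33/500

P(defect) = 33/500 ≈ 6.60%


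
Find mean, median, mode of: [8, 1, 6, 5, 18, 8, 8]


Sorted: [1, 5, 6, 8, 8, 8, 18]
Mean = 54/7
Median = 8
Freq: {8: 3, 1: 1, 6: 1, 5: 1, 18: 1}
Mode: [8]

Mean=54/7, Median=8, Mode=8


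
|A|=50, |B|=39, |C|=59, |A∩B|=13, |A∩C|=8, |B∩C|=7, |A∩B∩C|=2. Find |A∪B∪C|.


|A∪B∪C| = 50+39+59-13-8-7+2 = 122

|A∪B∪C| = 122


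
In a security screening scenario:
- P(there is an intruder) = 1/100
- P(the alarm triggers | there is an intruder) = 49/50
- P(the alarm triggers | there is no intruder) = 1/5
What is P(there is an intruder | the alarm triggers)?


Using Bayes' theorem:
P(A|B) = P(B|A)·P(A) / P(B)

P(the alarm triggers) = 49/50 × 1/100 + 1/5 × 99/100
= 49/5000 + 99/500 = 1039/5000

P(there is an intruder|the alarm triggers) = (49/5000) / (1039/5000) = 49/1039

P(there is an intruder|the alarm triggers) = 49/1039 ≈ 4.72%
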